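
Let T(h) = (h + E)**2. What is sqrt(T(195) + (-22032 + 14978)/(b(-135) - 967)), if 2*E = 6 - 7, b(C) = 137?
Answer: 3*sqrt(2896346005)/830 ≈ 194.52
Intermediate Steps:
E = -1/2 (E = (6 - 7)/2 = (1/2)*(-1) = -1/2 ≈ -0.50000)
T(h) = (-1/2 + h)**2 (T(h) = (h - 1/2)**2 = (-1/2 + h)**2)
sqrt(T(195) + (-22032 + 14978)/(b(-135) - 967)) = sqrt((-1 + 2*195)**2/4 + (-22032 + 14978)/(137 - 967)) = sqrt((-1 + 390)**2/4 - 7054/(-830)) = sqrt((1/4)*389**2 - 7054*(-1/830)) = sqrt((1/4)*151321 + 3527/415) = sqrt(151321/4 + 3527/415) = sqrt(62812323/1660) = 3*sqrt(2896346005)/830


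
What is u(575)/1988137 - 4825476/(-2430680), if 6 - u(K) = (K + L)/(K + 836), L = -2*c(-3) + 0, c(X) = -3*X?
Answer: 3384185083726313/1704673138424690 ≈ 1.9852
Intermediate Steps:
L = -18 (L = -(-6)*(-3) + 0 = -2*9 + 0 = -18 + 0 = -18)
u(K) = 6 - (-18 + K)/(836 + K) (u(K) = 6 - (K - 18)/(K + 836) = 6 - (-18 + K)/(836 + K))
u(575)/1988137 - 4825476/(-2430680) = ((5034 + 5*575)/(836 + 575))/1988137 - 4825476/(-2430680) = ((5034 + 2875)/1411)*(1/1988137) - 4825476*(-1/2430680) = ((1/1411)*7909)*(1/1988137) + 1206369/607670 = (7909/1411)*(1/1988137) + 1206369/607670 = 7909/2805261307 + 1206369/607670 = 3384185083726313/1704673138424690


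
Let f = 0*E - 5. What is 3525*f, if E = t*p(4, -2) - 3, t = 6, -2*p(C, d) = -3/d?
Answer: -17625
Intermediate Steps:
p(C, d) = 3/(2*d) (p(C, d) = -(-3)/(2*d) = 3/(2*d))
E = -15/2 (E = 6*((3/2)/(-2)) - 3 = 6*((3/2)*(-½)) - 3 = 6*(-¾) - 3 = -9/2 - 3 = -15/2 ≈ -7.5000)
f = -5 (f = 0*(-15/2) - 5 = 0 - 5 = -5)
3525*f = 3525*(-5) = -17625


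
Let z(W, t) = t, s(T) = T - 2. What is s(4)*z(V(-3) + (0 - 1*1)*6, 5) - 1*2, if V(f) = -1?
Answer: 8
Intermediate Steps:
s(T) = -2 + T
s(4)*z(V(-3) + (0 - 1*1)*6, 5) - 1*2 = (-2 + 4)*5 - 1*2 = 2*5 - 2 = 10 - 2 = 8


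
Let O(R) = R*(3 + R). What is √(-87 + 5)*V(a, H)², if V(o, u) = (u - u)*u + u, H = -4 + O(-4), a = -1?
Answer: 0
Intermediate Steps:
H = 0 (H = -4 - 4*(3 - 4) = -4 - 4*(-1) = -4 + 4 = 0)
V(o, u) = u (V(o, u) = 0*u + u = 0 + u = u)
√(-87 + 5)*V(a, H)² = √(-87 + 5)*0² = √(-82)*0 = (I*√82)*0 = 0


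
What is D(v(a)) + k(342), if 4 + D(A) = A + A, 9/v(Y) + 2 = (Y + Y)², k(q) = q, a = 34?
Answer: 781127/2311 ≈ 338.00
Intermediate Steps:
v(Y) = 9/(-2 + 4*Y²) (v(Y) = 9/(-2 + (Y + Y)²) = 9/(-2 + (2*Y)²) = 9/(-2 + 4*Y²))
D(A) = -4 + 2*A (D(A) = -4 + (A + A) = -4 + 2*A)
D(v(a)) + k(342) = (-4 + 2*(9/(2*(-1 + 2*34²)))) + 342 = (-4 + 2*(9/(2*(-1 + 2*1156)))) + 342 = (-4 + 2*(9/(2*(-1 + 2312)))) + 342 = (-4 + 2*((9/2)/2311)) + 342 = (-4 + 2*((9/2)*(1/2311))) + 342 = (-4 + 2*(9/4622)) + 342 = (-4 + 9/2311) + 342 = -9235/2311 + 342 = 781127/2311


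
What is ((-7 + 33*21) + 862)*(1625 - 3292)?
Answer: -2580516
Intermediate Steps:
((-7 + 33*21) + 862)*(1625 - 3292) = ((-7 + 693) + 862)*(-1667) = (686 + 862)*(-1667) = 1548*(-1667) = -2580516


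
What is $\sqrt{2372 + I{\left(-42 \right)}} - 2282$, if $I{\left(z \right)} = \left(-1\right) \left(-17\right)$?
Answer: $-2282 + \sqrt{2389} \approx -2233.1$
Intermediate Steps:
$I{\left(z \right)} = 17$
$\sqrt{2372 + I{\left(-42 \right)}} - 2282 = \sqrt{2372 + 17} - 2282 = \sqrt{2389} - 2282 = -2282 + \sqrt{2389}$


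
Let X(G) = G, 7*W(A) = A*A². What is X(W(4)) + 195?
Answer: 1429/7 ≈ 204.14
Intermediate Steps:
W(A) = A³/7 (W(A) = (A*A²)/7 = A³/7)
X(W(4)) + 195 = (⅐)*4³ + 195 = (⅐)*64 + 195 = 64/7 + 195 = 1429/7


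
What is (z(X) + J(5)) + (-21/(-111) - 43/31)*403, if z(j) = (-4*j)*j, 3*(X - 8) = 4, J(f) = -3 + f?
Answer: -276124/333 ≈ -829.20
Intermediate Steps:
X = 28/3 (X = 8 + (1/3)*4 = 8 + 4/3 = 28/3 ≈ 9.3333)
z(j) = -4*j**2
(z(X) + J(5)) + (-21/(-111) - 43/31)*403 = (-4*(28/3)**2 + (-3 + 5)) + (-21/(-111) - 43/31)*403 = (-4*784/9 + 2) + (-21*(-1/111) - 43*1/31)*403 = (-3136/9 + 2) + (7/37 - 43/31)*403 = -3118/9 - 1374/1147*403 = -3118/9 - 17862/37 = -276124/333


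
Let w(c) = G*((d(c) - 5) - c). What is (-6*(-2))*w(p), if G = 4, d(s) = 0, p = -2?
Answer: -144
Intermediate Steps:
w(c) = -20 - 4*c (w(c) = 4*((0 - 5) - c) = 4*(-5 - c) = -20 - 4*c)
(-6*(-2))*w(p) = (-6*(-2))*(-20 - 4*(-2)) = 12*(-20 + 8) = 12*(-12) = -144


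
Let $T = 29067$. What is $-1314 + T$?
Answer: $27753$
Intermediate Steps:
$-1314 + T = -1314 + 29067 = 27753$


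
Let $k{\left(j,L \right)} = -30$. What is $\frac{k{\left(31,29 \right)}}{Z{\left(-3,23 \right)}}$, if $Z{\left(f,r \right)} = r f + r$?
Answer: $\frac{15}{23} \approx 0.65217$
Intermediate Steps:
$Z{\left(f,r \right)} = r + f r$ ($Z{\left(f,r \right)} = f r + r = r + f r$)
$\frac{k{\left(31,29 \right)}}{Z{\left(-3,23 \right)}} = - \frac{30}{23 \left(1 - 3\right)} = - \frac{30}{23 \left(-2\right)} = - \frac{30}{-46} = \left(-30\right) \left(- \frac{1}{46}\right) = \frac{15}{23}$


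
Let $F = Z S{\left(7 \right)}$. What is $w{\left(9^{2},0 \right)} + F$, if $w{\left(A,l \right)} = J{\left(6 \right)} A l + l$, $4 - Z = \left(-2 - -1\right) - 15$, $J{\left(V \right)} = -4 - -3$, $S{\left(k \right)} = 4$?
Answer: $80$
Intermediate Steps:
$J{\left(V \right)} = -1$ ($J{\left(V \right)} = -4 + 3 = -1$)
$Z = 20$ ($Z = 4 - \left(\left(-2 - -1\right) - 15\right) = 4 - \left(\left(-2 + 1\right) - 15\right) = 4 - \left(-1 - 15\right) = 4 - -16 = 4 + 16 = 20$)
$F = 80$ ($F = 20 \cdot 4 = 80$)
$w{\left(A,l \right)} = l - A l$ ($w{\left(A,l \right)} = - A l + l = l - A l$)
$w{\left(9^{2},0 \right)} + F = 0 \left(1 - 9^{2}\right) + 80 = 0 \left(1 - 81\right) + 80 = 0 \left(-80\right) + 80 = 0 + 80 = 80$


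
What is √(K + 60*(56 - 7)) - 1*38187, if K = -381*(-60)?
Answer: -38187 + 10*√258 ≈ -38026.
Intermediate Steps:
K = 22860
√(K + 60*(56 - 7)) - 1*38187 = √(22860 + 60*(56 - 7)) - 1*38187 = √(22860 + 60*49) - 38187 = √(22860 + 2940) - 38187 = √25800 - 38187 = 10*√258 - 38187 = -38187 + 10*√258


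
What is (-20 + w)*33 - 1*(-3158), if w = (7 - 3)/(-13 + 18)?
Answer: 12622/5 ≈ 2524.4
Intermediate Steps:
w = 4/5 ≈ 0.80000
(-20 + w)*33 - 1*(-3158) = (-20 + 4/5)*33 - 1*(-3158) = -96/5*33 + 3158 = -3168/5 + 3158 = 12622/5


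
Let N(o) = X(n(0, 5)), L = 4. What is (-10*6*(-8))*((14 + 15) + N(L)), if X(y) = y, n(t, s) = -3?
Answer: 12480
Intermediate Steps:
N(o) = -3
(-10*6*(-8))*((14 + 15) + N(L)) = (-10*6*(-8))*((14 + 15) - 3) = (-60*(-8))*(29 - 3) = 480*26 = 12480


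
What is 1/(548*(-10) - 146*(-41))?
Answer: 1/506 ≈ 0.0019763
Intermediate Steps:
1/(548*(-10) - 146*(-41)) = 1/(-5480 + 5986) = 1/506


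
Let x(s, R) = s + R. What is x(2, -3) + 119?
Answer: 118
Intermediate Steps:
x(s, R) = R + s
x(2, -3) + 119 = (-3 + 2) + 119 = -1 + 119 = 118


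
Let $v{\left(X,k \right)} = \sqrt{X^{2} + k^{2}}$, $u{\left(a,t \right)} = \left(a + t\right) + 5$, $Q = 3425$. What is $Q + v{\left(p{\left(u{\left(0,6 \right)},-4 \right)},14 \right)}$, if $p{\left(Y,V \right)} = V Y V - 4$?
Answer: $3425 + 2 \sqrt{7445} \approx 3597.6$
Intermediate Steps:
$u{\left(a,t \right)} = 5 + a + t$
$p{\left(Y,V \right)} = -4 + Y V^{2}$ ($p{\left(Y,V \right)} = Y V^{2} - 4 = -4 + Y V^{2}$)
$Q + v{\left(p{\left(u{\left(0,6 \right)},-4 \right)},14 \right)} = 3425 + \sqrt{\left(-4 + \left(5 + 0 + 6\right) \left(-4\right)^{2}\right)^{2} + 14^{2}} = 3425 + \sqrt{\left(-4 + 11 \cdot 16\right)^{2} + 196} = 3425 + \sqrt{\left(-4 + 176\right)^{2} + 196} = 3425 + \sqrt{172^{2} + 196} = 3425 + \sqrt{29584 + 196} = 3425 + \sqrt{29780} = 3425 + 2 \sqrt{7445}$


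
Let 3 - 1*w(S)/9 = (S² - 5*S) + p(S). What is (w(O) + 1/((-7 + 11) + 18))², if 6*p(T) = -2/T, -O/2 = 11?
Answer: 3423420100/121 ≈ 2.8293e+7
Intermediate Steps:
O = -22 (O = -2*11 = -22)
p(T) = -1/(3*T) (p(T) = (-2/T)/6 = -1/(3*T))
w(S) = 27 - 9*S² + 3/S + 45*S (w(S) = 27 - 9*((S² - 5*S) - 1/(3*S)) = 27 - 9*(S² - 5*S - 1/(3*S)) = 27 + (-9*S² + 3/S + 45*S) = 27 - 9*S² + 3/S + 45*S)
(w(O) + 1/((-7 + 11) + 18))² = ((27 - 9*(-22)² + 3/(-22) + 45*(-22)) + 1/((-7 + 11) + 18))² = ((27 - 9*484 + 3*(-1/22) - 990) + 1/(4 + 18))² = ((27 - 4356 - 3/22 - 990) + 1/22)² = (-117021/22 + 1/22)² = (-58510/11)² = 3423420100/121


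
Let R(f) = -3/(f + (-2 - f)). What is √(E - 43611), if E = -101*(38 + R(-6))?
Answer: I*√190402/2 ≈ 218.18*I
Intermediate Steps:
R(f) = 3/2 (R(f) = -3/(-2) = -3*(-½) = 3/2)
E = -7979/2 (E = -101*(38 + 3/2) = -101*79/2 = -7979/2 ≈ -3989.5)
√(E - 43611) = √(-7979/2 - 43611) = √(-95201/2) = I*√190402/2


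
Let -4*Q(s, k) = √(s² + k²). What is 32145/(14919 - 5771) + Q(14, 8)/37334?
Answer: 32145/9148 - √65/74668 ≈ 3.5138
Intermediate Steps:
Q(s, k) = -√(k² + s²)/4 (Q(s, k) = -√(s² + k²)/4 = -√(k² + s²)/4)
32145/(14919 - 5771) + Q(14, 8)/37334 = 32145/(14919 - 5771) - √(8² + 14²)/4/37334 = 32145/9148 - √(64 + 196)/4*(1/37334) = 32145*(1/9148) - √65/2*(1/37334) = 32145/9148 - √65/2*(1/37334) = 32145/9148 - √65/74668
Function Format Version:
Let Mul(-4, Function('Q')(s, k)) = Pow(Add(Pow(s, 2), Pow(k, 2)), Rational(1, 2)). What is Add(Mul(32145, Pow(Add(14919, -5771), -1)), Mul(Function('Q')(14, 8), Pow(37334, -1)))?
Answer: Add(Rational(32145, 9148), Mul(Rational(-1, 74668), Pow(65, Rational(1, 2)))) ≈ 3.5138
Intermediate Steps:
Function('Q')(s, k) = Mul(Rational(-1, 4), Pow(Add(Pow(k, 2), Pow(s, 2)), Rational(1, 2))) (Function('Q')(s, k) = Mul(Rational(-1, 4), Pow(Add(Pow(s, 2), Pow(k, 2)), Rational(1, 2))) = Mul(Rational(-1, 4), Pow(Add(Pow(k, 2), Pow(s, 2)), Rational(1, 2))))
Add(Mul(32145, Pow(Add(14919, -5771), -1)), Mul(Function('Q')(14, 8), Pow(37334, -1))) = Add(Mul(32145, Pow(Add(14919, -5771), -1)), Mul(Mul(Rational(-1, 4), Pow(Add(Pow(8, 2), Pow(14, 2)), Rational(1, 2))), Pow(37334, -1))) = Add(Mul(32145, Pow(9148, -1)), Mul(Mul(Rational(-1, 4), Pow(Add(64, 196), Rational(1, 2))), Rational(1, 37334))) = Add(Mul(32145, Rational(1, 9148)), Mul(Mul(Rational(-1, 4), Pow(260, Rational(1, 2))), Rational(1, 37334))) = Add(Rational(32145, 9148), Mul(Mul(Rational(-1, 4), Mul(2, Pow(65, Rational(1, 2)))), Rational(1, 37334))) = Add(Rational(32145, 9148), Mul(Mul(Rational(-1, 2), Pow(65, Rational(1, 2))), Rational(1, 37334))) = Add(Rational(32145, 9148), Mul(Rational(-1, 74668), Pow(65, Rational(1, 2))))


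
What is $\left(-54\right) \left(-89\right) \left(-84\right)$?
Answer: $-403704$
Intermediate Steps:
$\left(-54\right) \left(-89\right) \left(-84\right) = 4806 \left(-84\right) = -403704$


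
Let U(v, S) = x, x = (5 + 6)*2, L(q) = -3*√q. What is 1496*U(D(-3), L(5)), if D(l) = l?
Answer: 32912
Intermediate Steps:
x = 22 (x = 11*2 = 22)
U(v, S) = 22
1496*U(D(-3), L(5)) = 1496*22 = 32912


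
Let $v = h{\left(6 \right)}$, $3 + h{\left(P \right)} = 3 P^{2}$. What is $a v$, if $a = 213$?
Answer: $22365$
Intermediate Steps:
$h{\left(P \right)} = -3 + 3 P^{2}$
$v = 105$ ($v = -3 + 3 \cdot 6^{2} = -3 + 3 \cdot 36 = -3 + 108 = 105$)
$a v = 213 \cdot 105 = 22365$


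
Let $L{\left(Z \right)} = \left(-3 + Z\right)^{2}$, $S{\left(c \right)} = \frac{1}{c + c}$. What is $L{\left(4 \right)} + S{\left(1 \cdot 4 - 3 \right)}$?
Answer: $\frac{3}{2} \approx 1.5$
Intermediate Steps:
$S{\left(c \right)} = \frac{1}{2 c}$
$L{\left(4 \right)} + S{\left(1 \cdot 4 - 3 \right)} = \left(-3 + 4\right)^{2} + \frac{1}{2 \left(1 \cdot 4 - 3\right)} = 1^{2} + \frac{1}{2 \left(4 - 3\right)} = 1 + \frac{1}{2 \cdot 1} = 1 + \frac{1}{2} \cdot 1 = 1 + \frac{1}{2} = \frac{3}{2}$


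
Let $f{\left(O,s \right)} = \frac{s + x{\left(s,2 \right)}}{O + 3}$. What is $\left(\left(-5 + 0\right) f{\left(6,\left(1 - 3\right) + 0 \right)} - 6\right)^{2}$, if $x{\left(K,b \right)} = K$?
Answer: $\frac{1156}{81} \approx 14.272$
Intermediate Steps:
$f{\left(O,s \right)} = \frac{2 s}{3 + O}$ ($f{\left(O,s \right)} = \frac{s + s}{O + 3} = \frac{2 s}{3 + O}$)
$\left(\left(-5 + 0\right) f{\left(6,\left(1 - 3\right) + 0 \right)} - 6\right)^{2} = \left(\left(-5 + 0\right) \frac{2 \left(\left(1 - 3\right) + 0\right)}{3 + 6} - 6\right)^{2} = \left(- 5 \frac{2 \left(-2 + 0\right)}{9} - 6\right)^{2} = \left(- 5 \cdot 2 \left(-2\right) \frac{1}{9} - 6\right)^{2} = \left(\left(-5\right) \left(- \frac{4}{9}\right) - 6\right)^{2} = \left(\frac{20}{9} - 6\right)^{2} = \left(- \frac{34}{9}\right)^{2} = \frac{1156}{81}$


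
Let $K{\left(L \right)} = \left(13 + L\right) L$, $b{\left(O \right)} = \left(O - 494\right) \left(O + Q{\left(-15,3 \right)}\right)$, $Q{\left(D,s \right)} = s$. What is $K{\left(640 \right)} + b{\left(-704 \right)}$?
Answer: $1257718$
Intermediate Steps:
$b{\left(O \right)} = \left(-494 + O\right) \left(3 + O\right)$ ($b{\left(O \right)} = \left(O - 494\right) \left(O + 3\right) = \left(O - 494\right) \left(3 + O\right) = \left(-494 + O\right) \left(3 + O\right)$)
$K{\left(L \right)} = L \left(13 + L\right)$
$K{\left(640 \right)} + b{\left(-704 \right)} = 640 \left(13 + 640\right) - \left(-344182 - 495616\right) = 640 \cdot 653 + \left(-1482 + 495616 + 345664\right) = 417920 + 839798 = 1257718$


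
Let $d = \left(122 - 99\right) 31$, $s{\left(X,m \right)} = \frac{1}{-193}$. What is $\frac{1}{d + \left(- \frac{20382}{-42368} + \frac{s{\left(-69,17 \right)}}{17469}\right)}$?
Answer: $\frac{71422216128}{50958399207827} \approx 0.0014016$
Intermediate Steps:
$s{\left(X,m \right)} = - \frac{1}{193}$
$d = 713$ ($d = \left(122 - 99\right) 31 = 23 \cdot 31 = 713$)
$\frac{1}{d + \left(- \frac{20382}{-42368} + \frac{s{\left(-69,17 \right)}}{17469}\right)} = \frac{1}{713 - \left(- \frac{10191}{21184} + \frac{1}{3371517}\right)} = \frac{1}{713 - - \frac{34359108563}{71422216128}} = \frac{1}{713 + \left(\frac{10191}{21184} - \frac{1}{3371517}\right)} = \frac{1}{713 + \frac{34359108563}{71422216128}} = \frac{1}{\frac{50958399207827}{71422216128}} = \frac{71422216128}{50958399207827}$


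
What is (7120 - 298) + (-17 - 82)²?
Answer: 16623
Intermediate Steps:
(7120 - 298) + (-17 - 82)² = 6822 + (-99)² = 6822 + 9801 = 16623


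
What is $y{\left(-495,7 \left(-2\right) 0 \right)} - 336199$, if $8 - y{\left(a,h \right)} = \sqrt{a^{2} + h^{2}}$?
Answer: $-336686$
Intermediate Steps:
$y{\left(a,h \right)} = 8 - \sqrt{a^{2} + h^{2}}$
$y{\left(-495,7 \left(-2\right) 0 \right)} - 336199 = \left(8 - \sqrt{\left(-495\right)^{2} + \left(7 \left(-2\right) 0\right)^{2}}\right) - 336199 = \left(8 - \sqrt{245025 + \left(\left(-14\right) 0\right)^{2}}\right) - 336199 = \left(8 - \sqrt{245025 + 0^{2}}\right) - 336199 = \left(8 - \sqrt{245025 + 0}\right) - 336199 = \left(8 - \sqrt{245025}\right) - 336199 = \left(8 - 495\right) - 336199 = -487 - 336199 = -336686$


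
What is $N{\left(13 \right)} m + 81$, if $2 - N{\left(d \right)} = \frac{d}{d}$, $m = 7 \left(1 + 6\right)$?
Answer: $130$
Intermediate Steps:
$m = 49$ ($m = 7 \cdot 7 = 49$)
$N{\left(d \right)} = 1$ ($N{\left(d \right)} = 2 - \frac{d}{d} = 2 - 1 = 1$)
$N{\left(13 \right)} m + 81 = 1 \cdot 49 + 81 = 49 + 81 = 130$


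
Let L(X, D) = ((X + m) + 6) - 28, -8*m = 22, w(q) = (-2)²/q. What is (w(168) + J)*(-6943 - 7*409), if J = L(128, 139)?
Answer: -42533525/42 ≈ -1.0127e+6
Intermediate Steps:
w(q) = 4/q
m = -11/4 (m = -⅛*22 = -11/4 ≈ -2.7500)
L(X, D) = -99/4 + X (L(X, D) = ((X - 11/4) + 6) - 28 = ((-11/4 + X) + 6) - 28 = (13/4 + X) - 28 = -99/4 + X)
J = 413/4 (J = -99/4 + 128 = 413/4 ≈ 103.25)
(w(168) + J)*(-6943 - 7*409) = (4/168 + 413/4)*(-6943 - 7*409) = (4*(1/168) + 413/4)*(-6943 - 2863) = (1/42 + 413/4)*(-9806) = (8675/84)*(-9806) = -42533525/42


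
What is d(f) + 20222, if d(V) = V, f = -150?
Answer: 20072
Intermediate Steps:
d(f) + 20222 = -150 + 20222 = 20072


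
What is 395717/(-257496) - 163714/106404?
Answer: -2340599217/761072344 ≈ -3.0754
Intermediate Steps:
395717/(-257496) - 163714/106404 = 395717*(-1/257496) - 163714*1/106404 = -395717/257496 - 81857/53202 = -2340599217/761072344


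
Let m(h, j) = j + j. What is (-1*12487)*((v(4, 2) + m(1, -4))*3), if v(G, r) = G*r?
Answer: 0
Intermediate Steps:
m(h, j) = 2*j
(-1*12487)*((v(4, 2) + m(1, -4))*3) = (-1*12487)*((4*2 + 2*(-4))*3) = -12487*(8 - 8)*3 = -0*3 = -12487*0 = 0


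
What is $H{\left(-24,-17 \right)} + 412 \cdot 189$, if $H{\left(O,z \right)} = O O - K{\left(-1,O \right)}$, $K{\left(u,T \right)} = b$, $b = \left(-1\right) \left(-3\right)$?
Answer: $78441$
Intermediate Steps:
$b = 3$
$K{\left(u,T \right)} = 3$
$H{\left(O,z \right)} = -3 + O^{2}$ ($H{\left(O,z \right)} = O O - 3 = O^{2} - 3 = -3 + O^{2}$)
$H{\left(-24,-17 \right)} + 412 \cdot 189 = \left(-3 + \left(-24\right)^{2}\right) + 412 \cdot 189 = \left(-3 + 576\right) + 77868 = 573 + 77868 = 78441$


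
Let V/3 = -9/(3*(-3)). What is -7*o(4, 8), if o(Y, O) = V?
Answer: -21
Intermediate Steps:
V = 3 (V = 3*(-9/(3*(-3))) = 3*(-9/(-9)) = 3*(-9*(-⅑)) = 3*1 = 3)
o(Y, O) = 3
-7*o(4, 8) = -7*3 = -21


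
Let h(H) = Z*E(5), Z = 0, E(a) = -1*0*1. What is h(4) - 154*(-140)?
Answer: 21560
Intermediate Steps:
E(a) = 0 (E(a) = 0*1 = 0)
h(H) = 0 (h(H) = 0*0 = 0)
h(4) - 154*(-140) = 0 - 154*(-140) = 0 + 21560 = 21560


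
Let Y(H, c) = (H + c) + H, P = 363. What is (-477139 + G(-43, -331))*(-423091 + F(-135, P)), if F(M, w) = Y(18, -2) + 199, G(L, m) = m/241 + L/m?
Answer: 16094801899720886/79771 ≈ 2.0176e+11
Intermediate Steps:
G(L, m) = m/241 + L/m (G(L, m) = m*(1/241) + L/m = m/241 + L/m)
Y(H, c) = c + 2*H
F(M, w) = 233 (F(M, w) = (-2 + 2*18) + 199 = (-2 + 36) + 199 = 34 + 199 = 233)
(-477139 + G(-43, -331))*(-423091 + F(-135, P)) = (-477139 + ((1/241)*(-331) - 43/(-331)))*(-423091 + 233) = (-477139 + (-331/241 - 43*(-1/331)))*(-422858) = (-477139 + (-331/241 + 43/331))*(-422858) = (-477139 - 99198/79771)*(-422858) = -38061954367/79771*(-422858) = 16094801899720886/79771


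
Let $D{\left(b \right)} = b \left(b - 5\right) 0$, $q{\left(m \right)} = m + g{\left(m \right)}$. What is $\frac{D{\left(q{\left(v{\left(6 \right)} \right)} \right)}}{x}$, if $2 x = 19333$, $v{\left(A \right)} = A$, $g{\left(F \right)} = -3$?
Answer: $0$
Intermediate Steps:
$q{\left(m \right)} = -3 + m$ ($q{\left(m \right)} = m - 3 = -3 + m$)
$D{\left(b \right)} = 0$ ($D{\left(b \right)} = b \left(-5 + b\right) 0 = 0$)
$x = \frac{19333}{2}$ ($x = \frac{1}{2} \cdot 19333 = \frac{19333}{2} \approx 9666.5$)
$\frac{D{\left(q{\left(v{\left(6 \right)} \right)} \right)}}{x} = \frac{0}{\frac{19333}{2}} = 0 \cdot \frac{2}{19333} = 0$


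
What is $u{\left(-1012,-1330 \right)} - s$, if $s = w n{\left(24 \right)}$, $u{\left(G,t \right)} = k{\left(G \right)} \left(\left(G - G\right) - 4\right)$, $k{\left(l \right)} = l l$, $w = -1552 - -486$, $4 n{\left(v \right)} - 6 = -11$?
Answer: $- \frac{8195817}{2} \approx -4.0979 \cdot 10^{6}$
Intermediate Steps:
$n{\left(v \right)} = - \frac{5}{4}$ ($n{\left(v \right)} = \frac{3}{2} + \frac{1}{4} \left(-11\right) = \frac{3}{2} - \frac{11}{4} = - \frac{5}{4}$)
$w = -1066$ ($w = -1552 + 486 = -1066$)
$k{\left(l \right)} = l^{2}$
$u{\left(G,t \right)} = - 4 G^{2}$ ($u{\left(G,t \right)} = G^{2} \left(\left(G - G\right) - 4\right) = G^{2} \left(0 - 4\right) = G^{2} \left(-4\right) = - 4 G^{2}$)
$s = \frac{2665}{2}$ ($s = \left(-1066\right) \left(- \frac{5}{4}\right) = \frac{2665}{2} \approx 1332.5$)
$u{\left(-1012,-1330 \right)} - s = - 4 \left(-1012\right)^{2} - \frac{2665}{2} = \left(-4\right) 1024144 - \frac{2665}{2} = -4096576 - \frac{2665}{2} = - \frac{8195817}{2}$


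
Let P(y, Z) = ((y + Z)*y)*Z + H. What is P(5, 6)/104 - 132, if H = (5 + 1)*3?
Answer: -3345/26 ≈ -128.65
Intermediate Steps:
H = 18 (H = 6*3 = 18)
P(y, Z) = 18 + Z*y*(Z + y) (P(y, Z) = ((y + Z)*y)*Z + 18 = ((Z + y)*y)*Z + 18 = (y*(Z + y))*Z + 18 = Z*y*(Z + y) + 18 = 18 + Z*y*(Z + y))
P(5, 6)/104 - 132 = (18 + 6*5² + 5*6²)/104 - 132 = (18 + 6*25 + 5*36)*(1/104) - 132 = (18 + 150 + 180)*(1/104) - 132 = 348*(1/104) - 132 = 87/26 - 132 = -3345/26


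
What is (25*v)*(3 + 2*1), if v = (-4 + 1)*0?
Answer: 0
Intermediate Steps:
v = 0 (v = -3*0 = 0)
(25*v)*(3 + 2*1) = (25*0)*(3 + 2*1) = 0*(3 + 2) = 0*5 = 0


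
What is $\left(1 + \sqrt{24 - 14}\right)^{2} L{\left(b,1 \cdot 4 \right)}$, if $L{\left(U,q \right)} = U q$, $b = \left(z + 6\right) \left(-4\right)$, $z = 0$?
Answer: $-1056 - 192 \sqrt{10} \approx -1663.2$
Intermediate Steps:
$b = -24$ ($b = \left(0 + 6\right) \left(-4\right) = 6 \left(-4\right) = -24$)
$\left(1 + \sqrt{24 - 14}\right)^{2} L{\left(b,1 \cdot 4 \right)} = \left(1 + \sqrt{24 - 14}\right)^{2} \left(- 24 \cdot 1 \cdot 4\right) = \left(1 + \sqrt{10}\right)^{2} \left(\left(-24\right) 4\right) = \left(1 + \sqrt{10}\right)^{2} \left(-96\right) = - 96 \left(1 + \sqrt{10}\right)^{2}$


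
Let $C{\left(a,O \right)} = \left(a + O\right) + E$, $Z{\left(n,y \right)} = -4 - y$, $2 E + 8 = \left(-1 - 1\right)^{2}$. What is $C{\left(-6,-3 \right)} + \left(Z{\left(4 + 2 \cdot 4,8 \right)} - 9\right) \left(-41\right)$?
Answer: $850$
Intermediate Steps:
$E = -2$ ($E = -4 + \frac{\left(-1 - 1\right)^{2}}{2} = -4 + \frac{\left(-2\right)^{2}}{2} = -4 + \frac{1}{2} \cdot 4 = -4 + 2 = -2$)
$C{\left(a,O \right)} = -2 + O + a$ ($C{\left(a,O \right)} = \left(a + O\right) - 2 = \left(O + a\right) - 2 = -2 + O + a$)
$C{\left(-6,-3 \right)} + \left(Z{\left(4 + 2 \cdot 4,8 \right)} - 9\right) \left(-41\right) = \left(-2 - 3 - 6\right) + \left(\left(-4 - 8\right) - 9\right) \left(-41\right) = -11 + \left(\left(-4 - 8\right) - 9\right) \left(-41\right) = -11 + \left(-12 - 9\right) \left(-41\right) = -11 - -861 = -11 + 861 = 850$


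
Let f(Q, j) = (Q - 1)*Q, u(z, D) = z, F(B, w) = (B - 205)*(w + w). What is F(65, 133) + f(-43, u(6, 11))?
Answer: -35348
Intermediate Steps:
F(B, w) = 2*w*(-205 + B) (F(B, w) = (-205 + B)*(2*w) = 2*w*(-205 + B))
f(Q, j) = Q*(-1 + Q) (f(Q, j) = (-1 + Q)*Q = Q*(-1 + Q))
F(65, 133) + f(-43, u(6, 11)) = 2*133*(-205 + 65) - 43*(-1 - 43) = 2*133*(-140) - 43*(-44) = -37240 + 1892 = -35348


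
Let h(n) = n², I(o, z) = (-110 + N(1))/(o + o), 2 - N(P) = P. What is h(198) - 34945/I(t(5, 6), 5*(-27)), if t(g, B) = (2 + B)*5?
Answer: 7068836/109 ≈ 64852.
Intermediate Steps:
N(P) = 2 - P
t(g, B) = 10 + 5*B
I(o, z) = -109/(2*o) (I(o, z) = (-110 + (2 - 1*1))/(o + o) = (-110 + (2 - 1))/((2*o)) = (-110 + 1)*(1/(2*o)) = -109/(2*o))
h(198) - 34945/I(t(5, 6), 5*(-27)) = 198² - 34945/((-109/(2*(10 + 5*6)))) = 39204 - 34945/((-109/(2*(10 + 30)))) = 39204 - 34945/((-109/2/40)) = 39204 - 34945/((-109/2*1/40)) = 39204 - 34945/(-109/80) = 39204 - 34945*(-80/109) = 39204 + 2795600/109 = 7068836/109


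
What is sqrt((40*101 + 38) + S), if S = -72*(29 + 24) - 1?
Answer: 3*sqrt(29) ≈ 16.155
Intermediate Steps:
S = -3817 (S = -72*53 - 1 = -3816 - 1 = -3817)
sqrt((40*101 + 38) + S) = sqrt((40*101 + 38) - 3817) = sqrt((4040 + 38) - 3817) = sqrt(4078 - 3817) = sqrt(261) = 3*sqrt(29)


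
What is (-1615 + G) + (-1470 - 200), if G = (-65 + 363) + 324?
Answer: -2663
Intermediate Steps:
G = 622 (G = 298 + 324 = 622)
(-1615 + G) + (-1470 - 200) = (-1615 + 622) + (-1470 - 200) = -993 - 1670 = -2663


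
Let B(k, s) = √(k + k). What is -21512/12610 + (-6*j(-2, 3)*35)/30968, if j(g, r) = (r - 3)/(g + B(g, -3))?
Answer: -10756/6305 ≈ -1.7059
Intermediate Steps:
B(k, s) = √2*√k (B(k, s) = √(2*k) = √2*√k)
j(g, r) = (-3 + r)/(g + √2*√g) (j(g, r) = (r - 3)/(g + √2*√g) = (-3 + r)/(g + √2*√g))
-21512/12610 + (-6*j(-2, 3)*35)/30968 = -21512/12610 + (-6*(-3 + 3)/(-2 + √2*√(-2))*35)/30968 = -21512*1/12610 + (-6*0/(-2 + √2*(I*√2))*35)*(1/30968) = -10756/6305 + (-6*0/(-2 + 2*I)*35)*(1/30968) = -10756/6305 + (-6*(-2 - 2*I)/8*0*35)*(1/30968) = -10756/6305 + (-6*0*35)*(1/30968) = -10756/6305 + (0*35)*(1/30968) = -10756/6305 + 0*(1/30968) = -10756/6305 + 0 = -10756/6305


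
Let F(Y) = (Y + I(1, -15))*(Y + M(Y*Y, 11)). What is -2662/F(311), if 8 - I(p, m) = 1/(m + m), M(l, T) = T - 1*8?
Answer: -39930/1502647 ≈ -0.026573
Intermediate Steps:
M(l, T) = -8 + T (M(l, T) = T - 8 = -8 + T)
I(p, m) = 8 - 1/(2*m) (I(p, m) = 8 - 1/(m + m) = 8 - 1/(2*m))
F(Y) = (3 + Y)*(241/30 + Y) (F(Y) = (Y + (8 - 1/2/(-15)))*(Y + (-8 + 11)) = (Y + (8 - 1/2*(-1/15)))*(Y + 3) = (Y + (8 + 1/30))*(3 + Y) = (Y + 241/30)*(3 + Y) = (241/30 + Y)*(3 + Y) = (3 + Y)*(241/30 + Y))
-2662/F(311) = -2662/(241/10 + 311**2 + (331/30)*311) = -2662/(241/10 + 96721 + 102941/30) = -2662/1502647/15 = -2662*15/1502647 = -39930/1502647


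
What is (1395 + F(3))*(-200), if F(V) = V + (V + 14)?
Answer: -283000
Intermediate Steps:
F(V) = 14 + 2*V (F(V) = V + (14 + V) = 14 + 2*V)
(1395 + F(3))*(-200) = (1395 + (14 + 2*3))*(-200) = (1395 + (14 + 6))*(-200) = (1395 + 20)*(-200) = 1415*(-200) = -283000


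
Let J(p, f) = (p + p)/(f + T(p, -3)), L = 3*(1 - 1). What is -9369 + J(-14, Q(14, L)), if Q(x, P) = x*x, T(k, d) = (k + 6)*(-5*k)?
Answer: -121796/13 ≈ -9368.9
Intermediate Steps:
T(k, d) = -5*k*(6 + k) (T(k, d) = (6 + k)*(-5*k) = -5*k*(6 + k))
L = 0 (L = 3*0 = 0)
Q(x, P) = x**2
J(p, f) = 2*p/(f - 5*p*(6 + p)) (J(p, f) = (p + p)/(f - 5*p*(6 + p)) = (2*p)/(f - 5*p*(6 + p)) = 2*p/(f - 5*p*(6 + p)))
-9369 + J(-14, Q(14, L)) = -9369 + 2*(-14)/(14**2 - 5*(-14)*(6 - 14)) = -9369 + 2*(-14)/(196 - 5*(-14)*(-8)) = -9369 + 2*(-14)/(196 - 560) = -9369 + 2*(-14)/(-364) = -9369 + 2*(-14)*(-1/364) = -9369 + 1/13 = -121796/13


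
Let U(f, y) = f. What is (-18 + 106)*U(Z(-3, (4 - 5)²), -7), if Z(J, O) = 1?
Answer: 88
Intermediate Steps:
(-18 + 106)*U(Z(-3, (4 - 5)²), -7) = (-18 + 106)*1 = 88*1 = 88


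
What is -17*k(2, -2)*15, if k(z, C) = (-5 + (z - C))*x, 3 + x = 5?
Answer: 510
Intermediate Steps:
x = 2 (x = -3 + 5 = 2)
k(z, C) = -10 - 2*C + 2*z (k(z, C) = (-5 + (z - C))*2 = (-5 + z - C)*2 = -10 - 2*C + 2*z)
-17*k(2, -2)*15 = -17*(-10 - 2*(-2) + 2*2)*15 = -17*(-10 + 4 + 4)*15 = -17*(-2)*15 = 34*15 = 510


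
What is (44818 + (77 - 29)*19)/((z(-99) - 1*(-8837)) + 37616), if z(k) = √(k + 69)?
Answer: 2124295690/2157881239 - 45730*I*√30/2157881239 ≈ 0.98444 - 0.00011607*I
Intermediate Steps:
z(k) = √(69 + k)
(44818 + (77 - 29)*19)/((z(-99) - 1*(-8837)) + 37616) = (44818 + (77 - 29)*19)/((√(69 - 99) - 1*(-8837)) + 37616) = (44818 + 48*19)/((√(-30) + 8837) + 37616) = (44818 + 912)/((I*√30 + 8837) + 37616) = 45730/((8837 + I*√30) + 37616) = 45730/(46453 + I*√30)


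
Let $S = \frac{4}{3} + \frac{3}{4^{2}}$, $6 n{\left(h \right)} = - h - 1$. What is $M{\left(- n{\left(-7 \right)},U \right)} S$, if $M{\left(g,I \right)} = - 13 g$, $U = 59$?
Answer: $\frac{949}{48} \approx 19.771$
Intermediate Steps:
$n{\left(h \right)} = - \frac{1}{6} - \frac{h}{6}$ ($n{\left(h \right)} = \frac{- h - 1}{6} = \frac{-1 - h}{6} = - \frac{1}{6} - \frac{h}{6}$)
$S = \frac{73}{48}$ ($S = 4 \cdot \frac{1}{3} + \frac{3}{16} = \frac{4}{3} + 3 \cdot \frac{1}{16} = \frac{4}{3} + \frac{3}{16} = \frac{73}{48} \approx 1.5208$)
$M{\left(- n{\left(-7 \right)},U \right)} S = - 13 \left(- (- \frac{1}{6} - - \frac{7}{6})\right) \frac{73}{48} = - 13 \left(- (- \frac{1}{6} + \frac{7}{6})\right) \frac{73}{48} = - 13 \left(\left(-1\right) 1\right) \frac{73}{48} = \left(-13\right) \left(-1\right) \frac{73}{48} = 13 \cdot \frac{73}{48} = \frac{949}{48}$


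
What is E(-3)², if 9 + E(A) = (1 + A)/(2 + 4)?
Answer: 784/9 ≈ 87.111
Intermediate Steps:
E(A) = -53/6 + A/6 (E(A) = -9 + (1 + A)/(2 + 4) = -9 + (1 + A)/6 = -9 + (1 + A)*(⅙) = -9 + (⅙ + A/6) = -53/6 + A/6)
E(-3)² = (-53/6 + (⅙)*(-3))² = (-53/6 - ½)² = (-28/3)² = 784/9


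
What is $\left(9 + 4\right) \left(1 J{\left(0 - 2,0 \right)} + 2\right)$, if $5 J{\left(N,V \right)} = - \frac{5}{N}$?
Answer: $\frac{65}{2} \approx 32.5$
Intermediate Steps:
$J{\left(N,V \right)} = - \frac{1}{N}$ ($J{\left(N,V \right)} = \frac{\left(-5\right) \frac{1}{N}}{5} = - \frac{1}{N}$)
$\left(9 + 4\right) \left(1 J{\left(0 - 2,0 \right)} + 2\right) = \left(9 + 4\right) \left(1 \left(- \frac{1}{0 - 2}\right) + 2\right) = 13 \left(1 \left(- \frac{1}{0 - 2}\right) + 2\right) = 13 \left(1 \left(- \frac{1}{-2}\right) + 2\right) = 13 \left(1 \left(\left(-1\right) \left(- \frac{1}{2}\right)\right) + 2\right) = 13 \left(1 \cdot \frac{1}{2} + 2\right) = 13 \left(\frac{1}{2} + 2\right) = 13 \cdot \frac{5}{2} = \frac{65}{2}$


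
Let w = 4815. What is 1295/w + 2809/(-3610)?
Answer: -1770077/3476430 ≈ -0.50916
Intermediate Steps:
1295/w + 2809/(-3610) = 1295/4815 + 2809/(-3610) = 1295*(1/4815) + 2809*(-1/3610) = 259/963 - 2809/3610 = -1770077/3476430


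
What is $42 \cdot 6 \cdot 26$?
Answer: $6552$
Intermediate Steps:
$42 \cdot 6 \cdot 26 = 252 \cdot 26 = 6552$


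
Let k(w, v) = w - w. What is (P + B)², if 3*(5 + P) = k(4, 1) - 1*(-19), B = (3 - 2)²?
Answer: 49/9 ≈ 5.4444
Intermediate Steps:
k(w, v) = 0
B = 1 (B = 1² = 1)
P = 4/3 (P = -5 + (0 - 1*(-19))/3 = -5 + (0 + 19)/3 = -5 + (⅓)*19 = -5 + 19/3 = 4/3 ≈ 1.3333)
(P + B)² = (4/3 + 1)² = (7/3)² = 49/9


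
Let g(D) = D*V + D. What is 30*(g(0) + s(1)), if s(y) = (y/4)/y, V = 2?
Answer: 15/2 ≈ 7.5000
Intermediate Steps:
g(D) = 3*D (g(D) = D*2 + D = 2*D + D = 3*D)
s(y) = ¼ (s(y) = (y*(¼))/y = (y/4)/y = ¼)
30*(g(0) + s(1)) = 30*(3*0 + ¼) = 30*(0 + ¼) = 30*(¼) = 15/2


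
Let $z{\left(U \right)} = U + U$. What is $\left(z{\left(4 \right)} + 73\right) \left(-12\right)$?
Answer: $-972$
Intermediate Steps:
$z{\left(U \right)} = 2 U$
$\left(z{\left(4 \right)} + 73\right) \left(-12\right) = \left(2 \cdot 4 + 73\right) \left(-12\right) = \left(8 + 73\right) \left(-12\right) = 81 \left(-12\right) = -972$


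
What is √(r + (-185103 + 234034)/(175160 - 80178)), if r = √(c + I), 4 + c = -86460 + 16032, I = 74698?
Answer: √(4647564242 + 27064740972*√474)/94982 ≈ 8.1136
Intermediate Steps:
c = -70432 (c = -4 + (-86460 + 16032) = -4 - 70428 = -70432)
r = 3*√474 (r = √(-70432 + 74698) = √4266 = 3*√474 ≈ 65.315)
√(r + (-185103 + 234034)/(175160 - 80178)) = √(3*√474 + (-185103 + 234034)/(175160 - 80178)) = √(3*√474 + 48931/94982) = √(48931/94982 + 3*√474)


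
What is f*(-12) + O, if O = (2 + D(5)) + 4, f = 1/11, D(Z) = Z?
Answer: 109/11 ≈ 9.9091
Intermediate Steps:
f = 1/11 (f = 1*(1/11) = 1/11 ≈ 0.090909)
O = 11 (O = (2 + 5) + 4 = 7 + 4 = 11)
f*(-12) + O = (1/11)*(-12) + 11 = -12/11 + 11 = 109/11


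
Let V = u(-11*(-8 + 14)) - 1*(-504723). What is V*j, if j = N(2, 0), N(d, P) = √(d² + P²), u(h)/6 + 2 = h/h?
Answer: 1009434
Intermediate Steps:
u(h) = -6 (u(h) = -12 + 6*(h/h) = -12 + 6*1 = -12 + 6 = -6)
N(d, P) = √(P² + d²)
V = 504717 (V = -6 - 1*(-504723) = -6 + 504723 = 504717)
j = 2 (j = √(0² + 2²) = √(0 + 4) = √4 = 2)
V*j = 504717*2 = 1009434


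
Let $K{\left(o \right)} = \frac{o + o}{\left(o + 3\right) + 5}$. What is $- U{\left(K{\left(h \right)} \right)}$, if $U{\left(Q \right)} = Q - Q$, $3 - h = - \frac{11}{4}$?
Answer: $0$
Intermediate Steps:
$h = \frac{23}{4}$ ($h = 3 - - \frac{11}{4} = 3 + \frac{11}{4} = \frac{23}{4} \approx 5.75$)
$K{\left(o \right)} = \frac{2 o}{8 + o}$ ($K{\left(o \right)} = \frac{2 o}{\left(3 + o\right) + 5} = \frac{2 o}{8 + o}$)
$U{\left(Q \right)} = 0$
$- U{\left(K{\left(h \right)} \right)} = \left(-1\right) 0 = 0$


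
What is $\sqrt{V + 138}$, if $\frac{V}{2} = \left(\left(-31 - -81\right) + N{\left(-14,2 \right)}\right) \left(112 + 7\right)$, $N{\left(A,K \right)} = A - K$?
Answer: $\sqrt{8230} \approx 90.719$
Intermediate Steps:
$V = 8092$ ($V = 2 \left(\left(-31 - -81\right) - 16\right) \left(112 + 7\right) = 2 \left(\left(-31 + 81\right) - 16\right) 119 = 2 \left(50 - 16\right) 119 = 2 \cdot 34 \cdot 119 = 2 \cdot 4046 = 8092$)
$\sqrt{V + 138} = \sqrt{8092 + 138} = \sqrt{8230}$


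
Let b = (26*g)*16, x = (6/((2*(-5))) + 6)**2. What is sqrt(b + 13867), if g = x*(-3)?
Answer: I*sqrt(563117)/5 ≈ 150.08*I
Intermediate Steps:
x = 729/25 (x = (6/(-10) + 6)**2 = (6*(-1/10) + 6)**2 = (-3/5 + 6)**2 = (27/5)**2 = 729/25 ≈ 29.160)
g = -2187/25 (g = (729/25)*(-3) = -2187/25 ≈ -87.480)
b = -909792/25 (b = (26*(-2187/25))*16 = -56862/25*16 = -909792/25 ≈ -36392.)
sqrt(b + 13867) = sqrt(-909792/25 + 13867) = sqrt(-563117/25) = I*sqrt(563117)/5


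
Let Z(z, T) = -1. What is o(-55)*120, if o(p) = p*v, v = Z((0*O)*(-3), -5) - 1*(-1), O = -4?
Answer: 0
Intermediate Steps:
v = 0 (v = -1 - 1*(-1) = -1 + 1 = 0)
o(p) = 0 (o(p) = p*0 = 0)
o(-55)*120 = 0*120 = 0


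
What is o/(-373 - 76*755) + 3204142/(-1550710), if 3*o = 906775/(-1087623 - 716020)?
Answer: -21767056133300174/10534626436390245 ≈ -2.0662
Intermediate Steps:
o = -906775/5410929 (o = (906775/(-1087623 - 716020))/3 = (906775/(-1803643))/3 = (906775*(-1/1803643))/3 = (⅓)*(-906775/1803643) = -906775/5410929 ≈ -0.16758)
o/(-373 - 76*755) + 3204142/(-1550710) = -906775/(5410929*(-373 - 76*755)) + 3204142/(-1550710) = -906775/(5410929*(-373 - 57380)) + 3204142*(-1/1550710) = -906775/5410929/(-57753) - 1602071/775355 = -906775/5410929*(-1/57753) - 1602071/775355 = 39425/13586842719 - 1602071/775355 = -21767056133300174/10534626436390245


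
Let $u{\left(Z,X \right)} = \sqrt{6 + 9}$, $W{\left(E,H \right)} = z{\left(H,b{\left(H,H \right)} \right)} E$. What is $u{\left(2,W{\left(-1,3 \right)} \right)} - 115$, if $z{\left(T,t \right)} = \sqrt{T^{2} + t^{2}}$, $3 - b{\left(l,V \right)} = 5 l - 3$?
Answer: $-115 + \sqrt{15} \approx -111.13$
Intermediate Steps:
$b{\left(l,V \right)} = 6 - 5 l$ ($b{\left(l,V \right)} = 3 - \left(5 l - 3\right) = 3 - \left(-3 + 5 l\right) = 6 - 5 l$)
$W{\left(E,H \right)} = E \sqrt{H^{2} + \left(6 - 5 H\right)^{2}}$ ($W{\left(E,H \right)} = \sqrt{H^{2} + \left(6 - 5 H\right)^{2}} E = E \sqrt{H^{2} + \left(6 - 5 H\right)^{2}}$)
$u{\left(Z,X \right)} = \sqrt{15}$
$u{\left(2,W{\left(-1,3 \right)} \right)} - 115 = \sqrt{15} - 115 = -115 + \sqrt{15}$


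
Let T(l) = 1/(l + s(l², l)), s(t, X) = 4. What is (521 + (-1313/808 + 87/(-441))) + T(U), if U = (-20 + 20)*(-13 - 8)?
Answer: 610847/1176 ≈ 519.43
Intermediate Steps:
U = 0 (U = 0*(-21) = 0)
T(l) = 1/(4 + l) (T(l) = 1/(l + 4) = 1/(4 + l))
(521 + (-1313/808 + 87/(-441))) + T(U) = (521 + (-1313/808 + 87/(-441))) + 1/(4 + 0) = (521 + (-1313*1/808 + 87*(-1/441))) + 1/4 = (521 + (-13/8 - 29/147)) + ¼ = (521 - 2143/1176) + ¼ = 610553/1176 + ¼ = 610847/1176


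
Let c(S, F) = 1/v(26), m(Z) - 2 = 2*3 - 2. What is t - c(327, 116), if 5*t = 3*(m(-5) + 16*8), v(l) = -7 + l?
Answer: 7633/95 ≈ 80.347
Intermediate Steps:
m(Z) = 6 (m(Z) = 2 + (2*3 - 2) = 2 + (6 - 2) = 2 + 4 = 6)
c(S, F) = 1/19 (c(S, F) = 1/(-7 + 26) = 1/19)
t = 402/5 (t = (3*(6 + 16*8))/5 = (3*(6 + 128))/5 = (3*134)/5 = (1/5)*402 = 402/5 ≈ 80.400)
t - c(327, 116) = 402/5 - 1*1/19 = 402/5 - 1/19 = 7633/95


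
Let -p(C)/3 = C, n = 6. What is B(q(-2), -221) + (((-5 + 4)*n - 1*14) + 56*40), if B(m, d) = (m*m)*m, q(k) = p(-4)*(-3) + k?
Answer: -52652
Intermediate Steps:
p(C) = -3*C
q(k) = -36 + k (q(k) = -3*(-4)*(-3) + k = 12*(-3) + k = -36 + k)
B(m, d) = m³ (B(m, d) = m²*m = m³)
B(q(-2), -221) + (((-5 + 4)*n - 1*14) + 56*40) = (-36 - 2)³ + (((-5 + 4)*6 - 1*14) + 56*40) = (-38)³ + ((-1*6 - 14) + 2240) = -54872 + ((-6 - 14) + 2240) = -54872 + (-20 + 2240) = -54872 + 2220 = -52652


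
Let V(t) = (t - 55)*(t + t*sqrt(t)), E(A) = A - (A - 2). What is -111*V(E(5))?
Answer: 11766 + 11766*sqrt(2) ≈ 28406.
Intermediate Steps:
E(A) = 2 (E(A) = A - (-2 + A) = A + (2 - A) = 2)
V(t) = (-55 + t)*(t + t**(3/2))
-111*V(E(5)) = -111*(2**2 + 2**(5/2) - 55*2 - 110*sqrt(2)) = -111*(4 + 4*sqrt(2) - 110 - 110*sqrt(2)) = -111*(-106 - 106*sqrt(2)) = 11766 + 11766*sqrt(2)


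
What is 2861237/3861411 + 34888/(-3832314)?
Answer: 1805073617575/2466356572509 ≈ 0.73188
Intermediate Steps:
2861237/3861411 + 34888/(-3832314) = 2861237*(1/3861411) + 34888*(-1/3832314) = 2861237/3861411 - 17444/1916157 = 1805073617575/2466356572509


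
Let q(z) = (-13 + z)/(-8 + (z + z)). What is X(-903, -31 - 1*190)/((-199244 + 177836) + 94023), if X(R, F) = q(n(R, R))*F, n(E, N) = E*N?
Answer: -5300074/3482978475 ≈ -0.0015217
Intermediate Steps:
q(z) = (-13 + z)/(-8 + 2*z)
X(R, F) = F*(-13 + R²)/(2*(-4 + R²)) (X(R, F) = ((-13 + R*R)/(2*(-4 + R*R)))*F = ((-13 + R²)/(2*(-4 + R²)))*F = F*(-13 + R²)/(2*(-4 + R²)))
X(-903, -31 - 1*190)/((-199244 + 177836) + 94023) = ((-31 - 1*190)*(-13 + (-903)²)/(2*(-4 + (-903)²)))/((-199244 + 177836) + 94023) = ((-31 - 190)*(-13 + 815409)/(2*(-4 + 815409)))/(-21408 + 94023) = ((½)*(-221)*815396/815405)/72615 = ((½)*(-221)*(1/815405)*815396)*(1/72615) = -5300074/47965*1/72615 = -5300074/3482978475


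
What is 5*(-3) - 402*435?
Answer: -174885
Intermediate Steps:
5*(-3) - 402*435 = -15 - 174870 = -174885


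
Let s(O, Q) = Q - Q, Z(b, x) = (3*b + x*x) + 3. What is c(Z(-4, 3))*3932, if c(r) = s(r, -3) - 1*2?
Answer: -7864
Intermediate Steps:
Z(b, x) = 3 + x**2 + 3*b (Z(b, x) = (3*b + x**2) + 3 = (x**2 + 3*b) + 3 = 3 + x**2 + 3*b)
s(O, Q) = 0
c(r) = -2 (c(r) = 0 - 1*2 = 0 - 2 = -2)
c(Z(-4, 3))*3932 = -2*3932 = -7864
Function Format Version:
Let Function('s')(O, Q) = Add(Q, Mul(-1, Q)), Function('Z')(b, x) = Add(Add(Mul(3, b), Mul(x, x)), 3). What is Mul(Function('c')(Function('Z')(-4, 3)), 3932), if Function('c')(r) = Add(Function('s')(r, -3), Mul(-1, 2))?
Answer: -7864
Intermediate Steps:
Function('Z')(b, x) = Add(3, Pow(x, 2), Mul(3, b)) (Function('Z')(b, x) = Add(Add(Mul(3, b), Pow(x, 2)), 3) = Add(Add(Pow(x, 2), Mul(3, b)), 3) = Add(3, Pow(x, 2), Mul(3, b)))
Function('s')(O, Q) = 0
Function('c')(r) = -2 (Function('c')(r) = Add(0, Mul(-1, 2)) = Add(0, -2) = -2)
Mul(Function('c')(Function('Z')(-4, 3)), 3932) = Mul(-2, 3932) = -7864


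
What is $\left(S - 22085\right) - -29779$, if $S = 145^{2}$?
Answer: $28719$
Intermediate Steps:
$S = 21025$
$\left(S - 22085\right) - -29779 = \left(21025 - 22085\right) - -29779 = \left(21025 - 22085\right) + 29779 = -1060 + 29779 = 28719$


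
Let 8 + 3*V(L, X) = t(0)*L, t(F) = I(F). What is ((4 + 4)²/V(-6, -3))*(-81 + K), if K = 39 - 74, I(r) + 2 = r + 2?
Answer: 2784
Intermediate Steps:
I(r) = r (I(r) = -2 + (r + 2) = -2 + (2 + r) = r)
t(F) = F
K = -35
V(L, X) = -8/3 (V(L, X) = -8/3 + (0*L)/3 = -8/3 + (⅓)*0 = -8/3 + 0 = -8/3)
((4 + 4)²/V(-6, -3))*(-81 + K) = ((4 + 4)²/(-8/3))*(-81 - 35) = (8²*(-3/8))*(-116) = (64*(-3/8))*(-116) = -24*(-116) = 2784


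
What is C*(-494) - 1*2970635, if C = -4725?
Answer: -636485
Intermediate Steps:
C*(-494) - 1*2970635 = -4725*(-494) - 1*2970635 = 2334150 - 2970635 = -636485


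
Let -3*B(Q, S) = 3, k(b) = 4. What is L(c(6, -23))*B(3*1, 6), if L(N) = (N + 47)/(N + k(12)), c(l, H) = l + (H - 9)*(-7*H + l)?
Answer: -5291/5334 ≈ -0.99194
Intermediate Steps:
B(Q, S) = -1 (B(Q, S) = -⅓*3 = -1)
c(l, H) = l + (-9 + H)*(l - 7*H)
L(N) = (47 + N)/(4 + N) (L(N) = (N + 47)/(N + 4) = (47 + N)/(4 + N))
L(c(6, -23))*B(3*1, 6) = ((47 + (-8*6 - 7*(-23)² + 63*(-23) - 23*6))/(4 + (-8*6 - 7*(-23)² + 63*(-23) - 23*6)))*(-1) = ((47 + (-48 - 7*529 - 1449 - 138))/(4 + (-48 - 7*529 - 1449 - 138)))*(-1) = ((47 + (-48 - 3703 - 1449 - 138))/(4 + (-48 - 3703 - 1449 - 138)))*(-1) = ((47 - 5338)/(4 - 5338))*(-1) = (-5291/(-5334))*(-1) = -1/5334*(-5291)*(-1) = (5291/5334)*(-1) = -5291/5334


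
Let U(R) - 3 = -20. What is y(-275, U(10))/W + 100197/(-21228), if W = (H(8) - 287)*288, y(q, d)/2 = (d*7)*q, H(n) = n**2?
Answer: -326017697/56806128 ≈ -5.7391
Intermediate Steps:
U(R) = -17 (U(R) = 3 - 20 = -17)
y(q, d) = 14*d*q (y(q, d) = 2*((d*7)*q) = 2*((7*d)*q) = 2*(7*d*q) = 14*d*q)
W = -64224 (W = (8**2 - 287)*288 = (64 - 287)*288 = -223*288 = -64224)
y(-275, U(10))/W + 100197/(-21228) = (14*(-17)*(-275))/(-64224) + 100197/(-21228) = 65450*(-1/64224) + 100197*(-1/21228) = -32725/32112 - 33399/7076 = -326017697/56806128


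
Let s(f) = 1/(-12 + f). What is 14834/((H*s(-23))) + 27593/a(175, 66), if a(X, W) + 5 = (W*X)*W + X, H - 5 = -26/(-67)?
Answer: -1395950820633/14486930 ≈ -96359.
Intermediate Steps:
H = 361/67 (H = 5 - 26/(-67) = 5 - 26*(-1/67) = 5 + 26/67 = 361/67 ≈ 5.3881)
a(X, W) = -5 + X + X*W**2 (a(X, W) = -5 + ((W*X)*W + X) = -5 + (X*W**2 + X) = -5 + (X + X*W**2) = -5 + X + X*W**2)
14834/((H*s(-23))) + 27593/a(175, 66) = 14834/((361/(67*(-12 - 23)))) + 27593/(-5 + 175 + 175*66**2) = 14834/(((361/67)/(-35))) + 27593/(-5 + 175 + 175*4356) = 14834/(((361/67)*(-1/35))) + 27593/(-5 + 175 + 762300) = 14834/(-361/2345) + 27593/762470 = 14834*(-2345/361) + 27593*(1/762470) = -34785730/361 + 27593/762470 = -1395950820633/14486930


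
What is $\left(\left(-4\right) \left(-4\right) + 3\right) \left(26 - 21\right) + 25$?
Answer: $120$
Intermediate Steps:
$\left(\left(-4\right) \left(-4\right) + 3\right) \left(26 - 21\right) + 25 = \left(16 + 3\right) 5 + 25 = 19 \cdot 5 + 25 = 95 + 25 = 120$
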